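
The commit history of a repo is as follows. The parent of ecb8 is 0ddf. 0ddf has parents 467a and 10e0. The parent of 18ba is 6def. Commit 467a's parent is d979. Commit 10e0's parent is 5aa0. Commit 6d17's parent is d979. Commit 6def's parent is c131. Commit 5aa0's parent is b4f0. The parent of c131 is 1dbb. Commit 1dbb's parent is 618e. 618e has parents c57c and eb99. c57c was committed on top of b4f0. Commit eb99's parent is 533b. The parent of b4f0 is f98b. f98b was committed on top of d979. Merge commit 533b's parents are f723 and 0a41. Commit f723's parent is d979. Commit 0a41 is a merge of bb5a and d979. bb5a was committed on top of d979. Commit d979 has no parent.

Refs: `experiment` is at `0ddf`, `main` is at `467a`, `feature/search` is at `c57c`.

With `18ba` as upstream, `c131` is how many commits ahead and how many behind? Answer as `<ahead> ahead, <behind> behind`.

Reachable from c131: {0a41, 1dbb, 533b, 618e, b4f0, bb5a, c131, c57c, d979, eb99, f723, f98b}.
Reachable from 18ba: {0a41, 18ba, 1dbb, 533b, 618e, 6def, b4f0, bb5a, c131, c57c, d979, eb99, f723, f98b}.
Only in c131's history (ahead): {} — 0.
Only in 18ba's history (behind): {18ba, 6def} — 2.

0 ahead, 2 behind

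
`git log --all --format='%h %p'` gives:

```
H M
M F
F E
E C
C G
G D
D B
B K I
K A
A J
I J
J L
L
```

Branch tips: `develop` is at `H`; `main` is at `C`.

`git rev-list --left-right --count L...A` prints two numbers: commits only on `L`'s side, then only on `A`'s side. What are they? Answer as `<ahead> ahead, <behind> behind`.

0 ahead, 2 behind

Reachable from L: {L}.
Reachable from A: {A, J, L}.
Only in L's history (ahead): {} — 0.
Only in A's history (behind): {A, J} — 2.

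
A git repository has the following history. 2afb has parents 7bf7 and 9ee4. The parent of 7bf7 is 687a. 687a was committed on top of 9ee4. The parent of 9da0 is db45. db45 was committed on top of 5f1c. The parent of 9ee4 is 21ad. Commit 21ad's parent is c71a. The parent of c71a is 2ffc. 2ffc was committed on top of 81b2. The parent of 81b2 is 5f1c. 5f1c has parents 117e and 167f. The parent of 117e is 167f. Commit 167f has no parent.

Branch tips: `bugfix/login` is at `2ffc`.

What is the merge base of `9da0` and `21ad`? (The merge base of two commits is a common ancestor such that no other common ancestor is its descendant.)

5f1c

Ancestors of 9da0: {117e, 167f, 5f1c, 9da0, db45}.
Ancestors of 21ad: {117e, 167f, 21ad, 2ffc, 5f1c, 81b2, c71a}.
Common ancestors: {117e, 167f, 5f1c}.
Among these, 5f1c is not an ancestor of any other common ancestor — it is the merge base.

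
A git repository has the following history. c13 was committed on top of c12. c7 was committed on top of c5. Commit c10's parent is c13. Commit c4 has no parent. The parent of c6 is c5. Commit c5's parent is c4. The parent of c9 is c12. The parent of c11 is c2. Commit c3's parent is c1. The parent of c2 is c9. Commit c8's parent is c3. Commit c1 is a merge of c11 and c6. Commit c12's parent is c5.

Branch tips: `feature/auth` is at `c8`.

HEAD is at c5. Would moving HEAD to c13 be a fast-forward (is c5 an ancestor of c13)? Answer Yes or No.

Yes

A fast-forward from c5 to c13 is possible iff c5 is an ancestor of c13.
Ancestors of c13: {c12, c13, c4, c5}.
c5 is among them, so fast-forward is possible.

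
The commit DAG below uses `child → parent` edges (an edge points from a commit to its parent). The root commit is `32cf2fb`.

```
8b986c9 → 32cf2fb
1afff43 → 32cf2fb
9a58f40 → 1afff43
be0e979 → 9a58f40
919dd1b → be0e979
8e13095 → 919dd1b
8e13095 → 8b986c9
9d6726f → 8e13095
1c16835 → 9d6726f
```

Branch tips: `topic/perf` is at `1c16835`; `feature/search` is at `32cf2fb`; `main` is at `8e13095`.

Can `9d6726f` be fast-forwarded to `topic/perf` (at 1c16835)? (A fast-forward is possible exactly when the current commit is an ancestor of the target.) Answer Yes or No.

Yes

A fast-forward from 9d6726f to 1c16835 is possible iff 9d6726f is an ancestor of 1c16835.
Ancestors of 1c16835: {1afff43, 1c16835, 32cf2fb, 8b986c9, 8e13095, 919dd1b, 9a58f40, 9d6726f, be0e979}.
9d6726f is among them, so fast-forward is possible.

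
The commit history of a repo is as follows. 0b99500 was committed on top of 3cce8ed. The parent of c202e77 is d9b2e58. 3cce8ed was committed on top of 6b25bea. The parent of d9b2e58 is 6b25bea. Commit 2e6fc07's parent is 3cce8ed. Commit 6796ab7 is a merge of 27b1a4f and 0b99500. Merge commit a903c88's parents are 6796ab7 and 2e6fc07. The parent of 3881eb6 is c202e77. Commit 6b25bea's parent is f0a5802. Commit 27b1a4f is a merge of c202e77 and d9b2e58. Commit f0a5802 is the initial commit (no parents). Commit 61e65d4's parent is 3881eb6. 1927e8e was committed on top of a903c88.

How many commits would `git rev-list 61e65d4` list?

6

Walking parent pointers from 61e65d4: reachable set = {3881eb6, 61e65d4, 6b25bea, c202e77, d9b2e58, f0a5802}.
That is 6 commits.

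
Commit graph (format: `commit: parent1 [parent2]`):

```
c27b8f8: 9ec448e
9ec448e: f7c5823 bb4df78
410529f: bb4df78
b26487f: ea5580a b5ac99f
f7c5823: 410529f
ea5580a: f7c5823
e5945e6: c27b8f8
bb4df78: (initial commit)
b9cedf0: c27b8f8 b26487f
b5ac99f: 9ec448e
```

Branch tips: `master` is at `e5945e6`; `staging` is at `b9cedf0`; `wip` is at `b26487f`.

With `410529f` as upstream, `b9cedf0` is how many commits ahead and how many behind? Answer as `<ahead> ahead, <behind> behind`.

7 ahead, 0 behind

Reachable from b9cedf0: {410529f, 9ec448e, b26487f, b5ac99f, b9cedf0, bb4df78, c27b8f8, ea5580a, f7c5823}.
Reachable from 410529f: {410529f, bb4df78}.
Only in b9cedf0's history (ahead): {9ec448e, b26487f, b5ac99f, b9cedf0, c27b8f8, ea5580a, f7c5823} — 7.
Only in 410529f's history (behind): {} — 0.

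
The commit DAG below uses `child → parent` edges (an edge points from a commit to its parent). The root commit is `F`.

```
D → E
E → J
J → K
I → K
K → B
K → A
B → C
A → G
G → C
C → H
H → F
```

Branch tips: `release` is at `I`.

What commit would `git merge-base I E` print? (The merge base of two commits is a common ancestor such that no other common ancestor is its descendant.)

Ancestors of I: {A, B, C, F, G, H, I, K}.
Ancestors of E: {A, B, C, E, F, G, H, J, K}.
Common ancestors: {A, B, C, F, G, H, K}.
Among these, K is not an ancestor of any other common ancestor — it is the merge base.

K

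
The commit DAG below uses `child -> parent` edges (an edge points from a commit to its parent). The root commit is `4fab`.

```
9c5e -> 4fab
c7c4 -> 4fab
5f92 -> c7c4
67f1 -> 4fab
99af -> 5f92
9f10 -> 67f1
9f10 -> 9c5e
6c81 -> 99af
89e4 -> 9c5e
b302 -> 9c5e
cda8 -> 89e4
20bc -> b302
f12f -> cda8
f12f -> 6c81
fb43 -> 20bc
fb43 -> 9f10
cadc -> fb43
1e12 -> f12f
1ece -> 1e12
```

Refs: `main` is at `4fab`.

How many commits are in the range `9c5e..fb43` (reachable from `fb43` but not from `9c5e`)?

Reachable from fb43: {20bc, 4fab, 67f1, 9c5e, 9f10, b302, fb43}.
Reachable from 9c5e: {4fab, 9c5e}.
In fb43's history but not 9c5e's: {20bc, 67f1, 9f10, b302, fb43} — 5 commits.

5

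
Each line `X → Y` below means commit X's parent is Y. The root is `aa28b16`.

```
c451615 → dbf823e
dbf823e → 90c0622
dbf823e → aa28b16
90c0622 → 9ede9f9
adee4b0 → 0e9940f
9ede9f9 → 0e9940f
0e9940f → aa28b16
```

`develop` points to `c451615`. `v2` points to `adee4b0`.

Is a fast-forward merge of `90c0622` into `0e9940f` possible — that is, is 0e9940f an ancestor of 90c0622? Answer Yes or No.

Yes

A fast-forward from 0e9940f to 90c0622 is possible iff 0e9940f is an ancestor of 90c0622.
Ancestors of 90c0622: {0e9940f, 90c0622, 9ede9f9, aa28b16}.
0e9940f is among them, so fast-forward is possible.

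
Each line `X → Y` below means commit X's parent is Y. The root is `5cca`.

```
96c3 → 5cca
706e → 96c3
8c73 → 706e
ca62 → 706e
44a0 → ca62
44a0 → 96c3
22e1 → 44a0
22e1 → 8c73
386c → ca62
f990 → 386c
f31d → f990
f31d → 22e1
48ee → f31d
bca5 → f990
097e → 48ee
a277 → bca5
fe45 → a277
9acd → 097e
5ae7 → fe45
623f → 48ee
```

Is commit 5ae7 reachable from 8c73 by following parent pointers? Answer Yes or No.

No

Ancestors of 8c73: {5cca, 706e, 8c73, 96c3}.
5ae7 is not in that set, so it is not an ancestor of 8c73.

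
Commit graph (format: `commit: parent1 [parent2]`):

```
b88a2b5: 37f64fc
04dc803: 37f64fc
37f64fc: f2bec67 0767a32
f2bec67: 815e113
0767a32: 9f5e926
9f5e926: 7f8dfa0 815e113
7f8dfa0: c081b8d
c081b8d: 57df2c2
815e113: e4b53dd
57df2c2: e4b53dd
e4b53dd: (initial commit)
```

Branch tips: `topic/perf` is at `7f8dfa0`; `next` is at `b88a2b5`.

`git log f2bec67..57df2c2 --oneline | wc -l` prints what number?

Reachable from 57df2c2: {57df2c2, e4b53dd}.
Reachable from f2bec67: {815e113, e4b53dd, f2bec67}.
In 57df2c2's history but not f2bec67's: {57df2c2} — 1 commit.

1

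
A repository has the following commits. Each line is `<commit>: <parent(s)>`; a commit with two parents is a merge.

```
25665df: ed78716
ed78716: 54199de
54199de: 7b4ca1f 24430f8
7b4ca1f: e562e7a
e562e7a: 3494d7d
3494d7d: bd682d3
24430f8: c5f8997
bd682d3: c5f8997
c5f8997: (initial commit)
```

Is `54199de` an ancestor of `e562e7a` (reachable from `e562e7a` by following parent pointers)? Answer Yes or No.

Ancestors of e562e7a: {3494d7d, bd682d3, c5f8997, e562e7a}.
54199de is not in that set, so it is not an ancestor of e562e7a.

No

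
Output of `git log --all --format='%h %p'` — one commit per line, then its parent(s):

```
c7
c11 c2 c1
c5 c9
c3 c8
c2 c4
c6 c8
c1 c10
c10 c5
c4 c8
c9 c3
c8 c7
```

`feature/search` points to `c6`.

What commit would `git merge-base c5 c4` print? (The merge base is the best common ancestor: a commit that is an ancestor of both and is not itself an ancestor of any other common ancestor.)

c8

Ancestors of c5: {c3, c5, c7, c8, c9}.
Ancestors of c4: {c4, c7, c8}.
Common ancestors: {c7, c8}.
Among these, c8 is not an ancestor of any other common ancestor — it is the merge base.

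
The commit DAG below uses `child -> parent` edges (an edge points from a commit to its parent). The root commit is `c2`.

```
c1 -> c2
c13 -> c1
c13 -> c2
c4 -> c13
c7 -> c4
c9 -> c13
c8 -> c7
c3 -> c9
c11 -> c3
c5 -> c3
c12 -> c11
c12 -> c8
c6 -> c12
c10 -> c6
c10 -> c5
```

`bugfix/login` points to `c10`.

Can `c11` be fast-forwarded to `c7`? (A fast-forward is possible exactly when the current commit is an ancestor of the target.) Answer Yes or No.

A fast-forward from c11 to c7 is possible iff c11 is an ancestor of c7.
Ancestors of c7: {c1, c13, c2, c4, c7}.
c11 is not among them, so fast-forward is not possible.

No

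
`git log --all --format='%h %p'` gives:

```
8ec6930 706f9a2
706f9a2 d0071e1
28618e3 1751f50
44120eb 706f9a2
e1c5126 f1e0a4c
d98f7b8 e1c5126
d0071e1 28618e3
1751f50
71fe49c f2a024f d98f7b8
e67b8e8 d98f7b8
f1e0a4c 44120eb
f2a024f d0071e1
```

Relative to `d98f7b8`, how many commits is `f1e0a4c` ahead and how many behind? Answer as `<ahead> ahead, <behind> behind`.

0 ahead, 2 behind

Reachable from f1e0a4c: {1751f50, 28618e3, 44120eb, 706f9a2, d0071e1, f1e0a4c}.
Reachable from d98f7b8: {1751f50, 28618e3, 44120eb, 706f9a2, d0071e1, d98f7b8, e1c5126, f1e0a4c}.
Only in f1e0a4c's history (ahead): {} — 0.
Only in d98f7b8's history (behind): {d98f7b8, e1c5126} — 2.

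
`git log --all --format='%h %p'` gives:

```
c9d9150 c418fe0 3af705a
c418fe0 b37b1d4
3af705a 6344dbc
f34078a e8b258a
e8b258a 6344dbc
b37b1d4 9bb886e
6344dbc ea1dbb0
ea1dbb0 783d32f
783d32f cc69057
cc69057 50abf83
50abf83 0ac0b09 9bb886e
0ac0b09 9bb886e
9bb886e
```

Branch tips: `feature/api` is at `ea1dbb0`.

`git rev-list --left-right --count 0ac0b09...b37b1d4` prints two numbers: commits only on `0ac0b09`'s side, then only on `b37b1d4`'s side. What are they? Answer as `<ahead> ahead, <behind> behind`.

Reachable from 0ac0b09: {0ac0b09, 9bb886e}.
Reachable from b37b1d4: {9bb886e, b37b1d4}.
Only in 0ac0b09's history (ahead): {0ac0b09} — 1.
Only in b37b1d4's history (behind): {b37b1d4} — 1.

1 ahead, 1 behind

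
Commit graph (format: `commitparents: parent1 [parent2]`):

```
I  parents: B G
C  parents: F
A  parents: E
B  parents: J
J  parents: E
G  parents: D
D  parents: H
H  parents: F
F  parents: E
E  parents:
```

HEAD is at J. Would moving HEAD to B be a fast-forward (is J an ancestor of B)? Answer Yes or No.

A fast-forward from J to B is possible iff J is an ancestor of B.
Ancestors of B: {B, E, J}.
J is among them, so fast-forward is possible.

Yes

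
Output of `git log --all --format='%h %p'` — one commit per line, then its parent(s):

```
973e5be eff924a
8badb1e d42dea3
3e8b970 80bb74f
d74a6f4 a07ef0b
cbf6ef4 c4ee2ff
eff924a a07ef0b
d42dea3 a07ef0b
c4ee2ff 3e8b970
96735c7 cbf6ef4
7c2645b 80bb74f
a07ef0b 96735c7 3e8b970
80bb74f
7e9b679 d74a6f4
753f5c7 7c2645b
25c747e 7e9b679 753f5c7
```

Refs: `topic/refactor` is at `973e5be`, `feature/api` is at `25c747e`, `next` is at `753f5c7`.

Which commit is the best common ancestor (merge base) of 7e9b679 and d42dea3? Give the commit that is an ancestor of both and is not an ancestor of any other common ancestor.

Ancestors of 7e9b679: {3e8b970, 7e9b679, 80bb74f, 96735c7, a07ef0b, c4ee2ff, cbf6ef4, d74a6f4}.
Ancestors of d42dea3: {3e8b970, 80bb74f, 96735c7, a07ef0b, c4ee2ff, cbf6ef4, d42dea3}.
Common ancestors: {3e8b970, 80bb74f, 96735c7, a07ef0b, c4ee2ff, cbf6ef4}.
Among these, a07ef0b is not an ancestor of any other common ancestor — it is the merge base.

a07ef0b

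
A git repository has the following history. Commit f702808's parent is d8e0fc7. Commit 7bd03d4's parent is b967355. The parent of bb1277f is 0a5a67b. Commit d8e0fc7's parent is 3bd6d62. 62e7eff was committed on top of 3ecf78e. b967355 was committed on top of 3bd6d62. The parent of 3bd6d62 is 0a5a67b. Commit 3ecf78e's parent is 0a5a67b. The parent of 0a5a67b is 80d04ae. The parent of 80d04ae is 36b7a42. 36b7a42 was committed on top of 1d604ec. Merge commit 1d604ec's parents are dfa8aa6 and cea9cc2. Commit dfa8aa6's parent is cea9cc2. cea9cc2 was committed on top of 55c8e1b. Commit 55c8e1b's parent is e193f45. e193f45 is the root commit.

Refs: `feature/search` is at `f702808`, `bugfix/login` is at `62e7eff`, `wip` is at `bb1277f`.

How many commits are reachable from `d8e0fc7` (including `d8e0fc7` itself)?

Walking parent pointers from d8e0fc7: reachable set = {0a5a67b, 1d604ec, 36b7a42, 3bd6d62, 55c8e1b, 80d04ae, cea9cc2, d8e0fc7, dfa8aa6, e193f45}.
That is 10 commits.

10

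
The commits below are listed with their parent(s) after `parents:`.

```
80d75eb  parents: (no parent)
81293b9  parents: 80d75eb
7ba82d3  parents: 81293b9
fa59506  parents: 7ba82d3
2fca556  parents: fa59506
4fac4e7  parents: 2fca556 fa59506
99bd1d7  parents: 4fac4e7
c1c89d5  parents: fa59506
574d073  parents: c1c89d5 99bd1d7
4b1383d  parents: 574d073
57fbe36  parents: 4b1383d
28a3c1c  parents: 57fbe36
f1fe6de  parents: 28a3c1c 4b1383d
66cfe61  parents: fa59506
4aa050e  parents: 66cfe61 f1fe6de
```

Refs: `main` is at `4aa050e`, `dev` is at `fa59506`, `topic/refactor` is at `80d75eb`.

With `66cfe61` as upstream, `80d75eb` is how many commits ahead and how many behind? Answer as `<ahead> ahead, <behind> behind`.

0 ahead, 4 behind

Reachable from 80d75eb: {80d75eb}.
Reachable from 66cfe61: {66cfe61, 7ba82d3, 80d75eb, 81293b9, fa59506}.
Only in 80d75eb's history (ahead): {} — 0.
Only in 66cfe61's history (behind): {66cfe61, 7ba82d3, 81293b9, fa59506} — 4.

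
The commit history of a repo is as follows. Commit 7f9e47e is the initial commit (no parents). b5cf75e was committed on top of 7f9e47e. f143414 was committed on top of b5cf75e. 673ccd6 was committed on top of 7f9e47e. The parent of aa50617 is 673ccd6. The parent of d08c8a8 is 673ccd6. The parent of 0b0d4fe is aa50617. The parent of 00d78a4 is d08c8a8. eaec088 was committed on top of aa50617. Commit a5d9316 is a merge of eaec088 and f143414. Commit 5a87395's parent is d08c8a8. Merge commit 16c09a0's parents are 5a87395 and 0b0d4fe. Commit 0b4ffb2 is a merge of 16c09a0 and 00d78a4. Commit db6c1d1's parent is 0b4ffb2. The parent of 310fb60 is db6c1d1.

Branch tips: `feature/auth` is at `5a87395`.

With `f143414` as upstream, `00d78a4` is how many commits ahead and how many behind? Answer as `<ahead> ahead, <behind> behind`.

Reachable from 00d78a4: {00d78a4, 673ccd6, 7f9e47e, d08c8a8}.
Reachable from f143414: {7f9e47e, b5cf75e, f143414}.
Only in 00d78a4's history (ahead): {00d78a4, 673ccd6, d08c8a8} — 3.
Only in f143414's history (behind): {b5cf75e, f143414} — 2.

3 ahead, 2 behind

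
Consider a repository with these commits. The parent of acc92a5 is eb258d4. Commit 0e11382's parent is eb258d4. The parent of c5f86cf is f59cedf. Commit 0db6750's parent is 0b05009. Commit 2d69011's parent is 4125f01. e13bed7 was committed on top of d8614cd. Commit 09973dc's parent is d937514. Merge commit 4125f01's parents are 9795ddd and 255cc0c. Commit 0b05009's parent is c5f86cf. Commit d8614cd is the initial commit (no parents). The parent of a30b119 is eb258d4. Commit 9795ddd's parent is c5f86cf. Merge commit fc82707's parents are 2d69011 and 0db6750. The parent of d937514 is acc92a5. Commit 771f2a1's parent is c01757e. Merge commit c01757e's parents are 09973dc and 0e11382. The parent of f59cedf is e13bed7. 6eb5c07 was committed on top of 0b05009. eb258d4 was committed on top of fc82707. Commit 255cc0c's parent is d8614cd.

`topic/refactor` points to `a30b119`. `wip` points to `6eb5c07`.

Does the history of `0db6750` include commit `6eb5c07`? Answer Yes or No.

Ancestors of 0db6750: {0b05009, 0db6750, c5f86cf, d8614cd, e13bed7, f59cedf}.
6eb5c07 is not in that set, so it is not an ancestor of 0db6750.

No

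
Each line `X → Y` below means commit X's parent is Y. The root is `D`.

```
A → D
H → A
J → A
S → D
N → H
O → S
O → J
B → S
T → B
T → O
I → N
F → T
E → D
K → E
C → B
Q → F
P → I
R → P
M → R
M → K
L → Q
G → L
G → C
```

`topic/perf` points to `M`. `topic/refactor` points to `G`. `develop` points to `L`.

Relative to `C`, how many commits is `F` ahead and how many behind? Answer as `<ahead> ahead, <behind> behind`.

Reachable from F: {A, B, D, F, J, O, S, T}.
Reachable from C: {B, C, D, S}.
Only in F's history (ahead): {A, F, J, O, T} — 5.
Only in C's history (behind): {C} — 1.

5 ahead, 1 behind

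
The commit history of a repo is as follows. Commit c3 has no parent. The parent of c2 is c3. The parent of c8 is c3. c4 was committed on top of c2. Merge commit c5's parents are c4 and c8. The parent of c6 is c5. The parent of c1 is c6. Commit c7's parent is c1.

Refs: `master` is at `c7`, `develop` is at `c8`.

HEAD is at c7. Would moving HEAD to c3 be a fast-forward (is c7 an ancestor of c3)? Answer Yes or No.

A fast-forward from c7 to c3 is possible iff c7 is an ancestor of c3.
Ancestors of c3: {c3}.
c7 is not among them, so fast-forward is not possible.

No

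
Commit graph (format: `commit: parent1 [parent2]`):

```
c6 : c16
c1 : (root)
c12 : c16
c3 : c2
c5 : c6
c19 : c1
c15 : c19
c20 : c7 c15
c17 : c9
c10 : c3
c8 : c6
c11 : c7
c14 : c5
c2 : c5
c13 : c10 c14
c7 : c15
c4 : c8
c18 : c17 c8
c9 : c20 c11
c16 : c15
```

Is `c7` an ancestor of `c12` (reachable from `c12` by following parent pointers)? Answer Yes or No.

Ancestors of c12: {c1, c12, c15, c16, c19}.
c7 is not in that set, so it is not an ancestor of c12.

No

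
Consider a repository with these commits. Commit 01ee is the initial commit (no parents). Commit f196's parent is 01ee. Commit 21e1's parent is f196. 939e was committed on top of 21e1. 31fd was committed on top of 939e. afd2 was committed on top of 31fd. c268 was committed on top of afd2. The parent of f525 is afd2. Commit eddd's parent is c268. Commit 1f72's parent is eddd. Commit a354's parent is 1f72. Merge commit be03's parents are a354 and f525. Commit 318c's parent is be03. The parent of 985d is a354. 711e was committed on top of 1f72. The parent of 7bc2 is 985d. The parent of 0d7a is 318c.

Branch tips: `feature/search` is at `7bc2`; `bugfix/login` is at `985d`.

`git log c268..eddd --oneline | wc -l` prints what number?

Reachable from eddd: {01ee, 21e1, 31fd, 939e, afd2, c268, eddd, f196}.
Reachable from c268: {01ee, 21e1, 31fd, 939e, afd2, c268, f196}.
In eddd's history but not c268's: {eddd} — 1 commit.

1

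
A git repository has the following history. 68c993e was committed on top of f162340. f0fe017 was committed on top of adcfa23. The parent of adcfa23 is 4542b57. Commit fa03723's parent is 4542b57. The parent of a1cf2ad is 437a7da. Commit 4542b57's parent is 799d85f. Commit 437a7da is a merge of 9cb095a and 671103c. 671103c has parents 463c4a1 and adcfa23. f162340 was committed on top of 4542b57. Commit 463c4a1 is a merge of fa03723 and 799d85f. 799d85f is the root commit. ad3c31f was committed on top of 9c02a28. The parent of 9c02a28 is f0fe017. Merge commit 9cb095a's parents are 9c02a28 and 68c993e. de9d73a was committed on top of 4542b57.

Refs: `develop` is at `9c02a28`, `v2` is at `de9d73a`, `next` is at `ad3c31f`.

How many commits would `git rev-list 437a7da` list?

Walking parent pointers from 437a7da: reachable set = {437a7da, 4542b57, 463c4a1, 671103c, 68c993e, 799d85f, 9c02a28, 9cb095a, adcfa23, f0fe017, f162340, fa03723}.
That is 12 commits.

12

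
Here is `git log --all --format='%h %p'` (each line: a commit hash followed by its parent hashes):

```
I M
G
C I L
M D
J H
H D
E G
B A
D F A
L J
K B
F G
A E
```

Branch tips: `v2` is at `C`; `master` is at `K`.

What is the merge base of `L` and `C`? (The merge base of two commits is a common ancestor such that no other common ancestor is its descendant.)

Ancestors of L: {A, D, E, F, G, H, J, L}.
Ancestors of C: {A, C, D, E, F, G, H, I, J, L, M}.
Common ancestors: {A, D, E, F, G, H, J, L}.
Among these, L is not an ancestor of any other common ancestor — it is the merge base.

L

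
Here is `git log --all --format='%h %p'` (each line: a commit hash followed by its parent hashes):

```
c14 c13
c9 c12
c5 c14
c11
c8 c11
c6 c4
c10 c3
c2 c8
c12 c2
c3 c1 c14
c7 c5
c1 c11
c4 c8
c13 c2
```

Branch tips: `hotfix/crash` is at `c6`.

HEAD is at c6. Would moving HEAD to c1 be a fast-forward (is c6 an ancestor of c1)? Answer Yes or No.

A fast-forward from c6 to c1 is possible iff c6 is an ancestor of c1.
Ancestors of c1: {c1, c11}.
c6 is not among them, so fast-forward is not possible.

No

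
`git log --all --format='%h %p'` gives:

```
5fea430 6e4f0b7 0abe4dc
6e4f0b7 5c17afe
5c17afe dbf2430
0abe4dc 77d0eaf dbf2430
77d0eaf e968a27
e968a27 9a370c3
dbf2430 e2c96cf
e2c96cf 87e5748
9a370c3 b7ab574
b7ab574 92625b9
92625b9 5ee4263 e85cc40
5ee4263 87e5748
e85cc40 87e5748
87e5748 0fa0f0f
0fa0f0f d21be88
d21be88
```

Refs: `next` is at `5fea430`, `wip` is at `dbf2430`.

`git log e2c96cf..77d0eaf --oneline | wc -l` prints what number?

7

Reachable from 77d0eaf: {0fa0f0f, 5ee4263, 77d0eaf, 87e5748, 92625b9, 9a370c3, b7ab574, d21be88, e85cc40, e968a27}.
Reachable from e2c96cf: {0fa0f0f, 87e5748, d21be88, e2c96cf}.
In 77d0eaf's history but not e2c96cf's: {5ee4263, 77d0eaf, 92625b9, 9a370c3, b7ab574, e85cc40, e968a27} — 7 commits.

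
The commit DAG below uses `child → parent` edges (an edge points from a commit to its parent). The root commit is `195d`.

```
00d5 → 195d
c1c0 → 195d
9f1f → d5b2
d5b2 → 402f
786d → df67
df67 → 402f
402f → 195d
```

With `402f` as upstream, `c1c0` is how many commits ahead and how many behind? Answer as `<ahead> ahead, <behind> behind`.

Reachable from c1c0: {195d, c1c0}.
Reachable from 402f: {195d, 402f}.
Only in c1c0's history (ahead): {c1c0} — 1.
Only in 402f's history (behind): {402f} — 1.

1 ahead, 1 behind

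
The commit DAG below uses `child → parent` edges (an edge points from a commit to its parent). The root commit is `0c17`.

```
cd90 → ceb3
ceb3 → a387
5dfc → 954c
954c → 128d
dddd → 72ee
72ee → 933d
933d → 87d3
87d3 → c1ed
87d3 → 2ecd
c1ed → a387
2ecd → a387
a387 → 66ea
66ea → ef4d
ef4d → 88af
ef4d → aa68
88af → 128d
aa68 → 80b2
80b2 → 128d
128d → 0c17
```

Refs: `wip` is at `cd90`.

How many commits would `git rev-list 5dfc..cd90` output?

Reachable from cd90: {0c17, 128d, 66ea, 80b2, 88af, a387, aa68, cd90, ceb3, ef4d}.
Reachable from 5dfc: {0c17, 128d, 5dfc, 954c}.
In cd90's history but not 5dfc's: {66ea, 80b2, 88af, a387, aa68, cd90, ceb3, ef4d} — 8 commits.

8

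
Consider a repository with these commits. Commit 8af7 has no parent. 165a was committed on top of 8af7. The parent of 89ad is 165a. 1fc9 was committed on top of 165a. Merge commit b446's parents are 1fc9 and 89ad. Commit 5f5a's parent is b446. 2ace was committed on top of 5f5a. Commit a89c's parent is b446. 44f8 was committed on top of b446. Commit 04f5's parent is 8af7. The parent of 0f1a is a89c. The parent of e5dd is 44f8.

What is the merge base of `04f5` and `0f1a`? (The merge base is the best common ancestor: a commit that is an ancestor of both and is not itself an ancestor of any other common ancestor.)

8af7

Ancestors of 04f5: {04f5, 8af7}.
Ancestors of 0f1a: {0f1a, 165a, 1fc9, 89ad, 8af7, a89c, b446}.
Common ancestors: {8af7}.
The only common ancestor is 8af7, so it is the merge base.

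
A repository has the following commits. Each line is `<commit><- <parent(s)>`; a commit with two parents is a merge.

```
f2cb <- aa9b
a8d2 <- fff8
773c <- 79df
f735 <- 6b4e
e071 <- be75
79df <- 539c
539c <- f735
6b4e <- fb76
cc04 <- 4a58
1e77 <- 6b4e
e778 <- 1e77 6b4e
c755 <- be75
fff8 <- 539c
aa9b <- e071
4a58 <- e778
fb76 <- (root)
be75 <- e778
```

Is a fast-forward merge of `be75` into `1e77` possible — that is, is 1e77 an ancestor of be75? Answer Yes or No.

A fast-forward from 1e77 to be75 is possible iff 1e77 is an ancestor of be75.
Ancestors of be75: {1e77, 6b4e, be75, e778, fb76}.
1e77 is among them, so fast-forward is possible.

Yes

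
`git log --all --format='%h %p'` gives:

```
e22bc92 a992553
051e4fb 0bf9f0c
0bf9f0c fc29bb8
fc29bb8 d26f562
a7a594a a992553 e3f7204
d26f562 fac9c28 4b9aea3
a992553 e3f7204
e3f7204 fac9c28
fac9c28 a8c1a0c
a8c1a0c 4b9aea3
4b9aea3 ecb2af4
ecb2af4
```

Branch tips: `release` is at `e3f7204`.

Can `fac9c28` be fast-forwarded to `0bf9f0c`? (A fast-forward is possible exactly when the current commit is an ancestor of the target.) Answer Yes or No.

Yes

A fast-forward from fac9c28 to 0bf9f0c is possible iff fac9c28 is an ancestor of 0bf9f0c.
Ancestors of 0bf9f0c: {0bf9f0c, 4b9aea3, a8c1a0c, d26f562, ecb2af4, fac9c28, fc29bb8}.
fac9c28 is among them, so fast-forward is possible.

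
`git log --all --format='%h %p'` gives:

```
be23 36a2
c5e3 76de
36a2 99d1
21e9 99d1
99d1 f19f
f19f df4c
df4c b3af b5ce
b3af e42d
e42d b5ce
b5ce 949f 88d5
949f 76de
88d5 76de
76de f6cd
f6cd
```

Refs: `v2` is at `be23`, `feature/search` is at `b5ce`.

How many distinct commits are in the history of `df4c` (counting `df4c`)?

8

Walking parent pointers from df4c: reachable set = {76de, 88d5, 949f, b3af, b5ce, df4c, e42d, f6cd}.
That is 8 commits.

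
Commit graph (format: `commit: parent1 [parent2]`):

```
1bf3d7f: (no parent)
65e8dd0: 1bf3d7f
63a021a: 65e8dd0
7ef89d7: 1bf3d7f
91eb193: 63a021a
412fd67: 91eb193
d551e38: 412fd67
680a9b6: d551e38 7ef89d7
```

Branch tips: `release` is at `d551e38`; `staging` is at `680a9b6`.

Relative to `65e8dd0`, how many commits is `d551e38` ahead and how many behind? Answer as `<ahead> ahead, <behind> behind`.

Reachable from d551e38: {1bf3d7f, 412fd67, 63a021a, 65e8dd0, 91eb193, d551e38}.
Reachable from 65e8dd0: {1bf3d7f, 65e8dd0}.
Only in d551e38's history (ahead): {412fd67, 63a021a, 91eb193, d551e38} — 4.
Only in 65e8dd0's history (behind): {} — 0.

4 ahead, 0 behind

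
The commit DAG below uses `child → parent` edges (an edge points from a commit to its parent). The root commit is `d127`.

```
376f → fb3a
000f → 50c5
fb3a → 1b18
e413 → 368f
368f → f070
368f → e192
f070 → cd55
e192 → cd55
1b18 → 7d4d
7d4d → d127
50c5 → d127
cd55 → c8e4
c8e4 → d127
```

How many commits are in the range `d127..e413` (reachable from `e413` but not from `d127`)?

Reachable from e413: {368f, c8e4, cd55, d127, e192, e413, f070}.
Reachable from d127: {d127}.
In e413's history but not d127's: {368f, c8e4, cd55, e192, e413, f070} — 6 commits.

6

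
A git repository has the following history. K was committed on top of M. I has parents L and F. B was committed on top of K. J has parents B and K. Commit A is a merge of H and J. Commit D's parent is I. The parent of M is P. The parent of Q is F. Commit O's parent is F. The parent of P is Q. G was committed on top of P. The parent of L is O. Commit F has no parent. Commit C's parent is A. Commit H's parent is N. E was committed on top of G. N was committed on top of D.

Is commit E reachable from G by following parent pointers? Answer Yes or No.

No

Ancestors of G: {F, G, P, Q}.
E is not in that set, so it is not an ancestor of G.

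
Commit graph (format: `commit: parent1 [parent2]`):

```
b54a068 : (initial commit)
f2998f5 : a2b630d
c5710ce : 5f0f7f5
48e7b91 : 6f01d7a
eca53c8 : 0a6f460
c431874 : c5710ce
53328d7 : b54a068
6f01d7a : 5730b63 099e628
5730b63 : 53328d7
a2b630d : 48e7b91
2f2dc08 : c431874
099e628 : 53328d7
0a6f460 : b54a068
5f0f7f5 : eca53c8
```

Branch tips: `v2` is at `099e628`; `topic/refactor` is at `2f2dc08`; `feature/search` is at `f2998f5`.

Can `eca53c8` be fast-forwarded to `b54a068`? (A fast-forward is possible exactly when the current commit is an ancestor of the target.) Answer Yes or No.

No

A fast-forward from eca53c8 to b54a068 is possible iff eca53c8 is an ancestor of b54a068.
Ancestors of b54a068: {b54a068}.
eca53c8 is not among them, so fast-forward is not possible.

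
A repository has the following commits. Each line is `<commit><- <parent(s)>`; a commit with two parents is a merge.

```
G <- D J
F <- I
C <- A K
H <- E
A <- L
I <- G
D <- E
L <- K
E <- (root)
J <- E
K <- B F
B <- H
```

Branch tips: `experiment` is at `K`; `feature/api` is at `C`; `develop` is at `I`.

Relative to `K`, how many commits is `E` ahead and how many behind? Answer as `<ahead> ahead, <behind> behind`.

0 ahead, 8 behind

Reachable from E: {E}.
Reachable from K: {B, D, E, F, G, H, I, J, K}.
Only in E's history (ahead): {} — 0.
Only in K's history (behind): {B, D, F, G, H, I, J, K} — 8.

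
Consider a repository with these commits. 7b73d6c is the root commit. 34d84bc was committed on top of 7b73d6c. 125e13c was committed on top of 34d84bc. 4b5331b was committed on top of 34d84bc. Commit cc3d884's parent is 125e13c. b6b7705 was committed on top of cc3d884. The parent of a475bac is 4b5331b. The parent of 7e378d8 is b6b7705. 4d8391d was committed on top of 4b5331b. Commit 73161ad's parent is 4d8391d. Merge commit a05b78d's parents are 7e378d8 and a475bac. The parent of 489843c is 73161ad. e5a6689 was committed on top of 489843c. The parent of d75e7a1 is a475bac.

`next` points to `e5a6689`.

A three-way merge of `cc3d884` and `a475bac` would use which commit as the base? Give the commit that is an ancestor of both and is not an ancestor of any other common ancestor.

34d84bc

Ancestors of cc3d884: {125e13c, 34d84bc, 7b73d6c, cc3d884}.
Ancestors of a475bac: {34d84bc, 4b5331b, 7b73d6c, a475bac}.
Common ancestors: {34d84bc, 7b73d6c}.
Among these, 34d84bc is not an ancestor of any other common ancestor — it is the merge base.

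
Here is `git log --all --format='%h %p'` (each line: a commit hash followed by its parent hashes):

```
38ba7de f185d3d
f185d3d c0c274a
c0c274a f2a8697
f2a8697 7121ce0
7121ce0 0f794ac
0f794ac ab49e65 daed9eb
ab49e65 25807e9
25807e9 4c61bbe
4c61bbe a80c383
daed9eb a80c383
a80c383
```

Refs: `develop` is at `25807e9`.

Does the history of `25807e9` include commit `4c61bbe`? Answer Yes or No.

Ancestors of 25807e9 (commits reachable by following parents): {25807e9, 4c61bbe, a80c383}.
4c61bbe is in that set, so it is an ancestor of 25807e9.

Yes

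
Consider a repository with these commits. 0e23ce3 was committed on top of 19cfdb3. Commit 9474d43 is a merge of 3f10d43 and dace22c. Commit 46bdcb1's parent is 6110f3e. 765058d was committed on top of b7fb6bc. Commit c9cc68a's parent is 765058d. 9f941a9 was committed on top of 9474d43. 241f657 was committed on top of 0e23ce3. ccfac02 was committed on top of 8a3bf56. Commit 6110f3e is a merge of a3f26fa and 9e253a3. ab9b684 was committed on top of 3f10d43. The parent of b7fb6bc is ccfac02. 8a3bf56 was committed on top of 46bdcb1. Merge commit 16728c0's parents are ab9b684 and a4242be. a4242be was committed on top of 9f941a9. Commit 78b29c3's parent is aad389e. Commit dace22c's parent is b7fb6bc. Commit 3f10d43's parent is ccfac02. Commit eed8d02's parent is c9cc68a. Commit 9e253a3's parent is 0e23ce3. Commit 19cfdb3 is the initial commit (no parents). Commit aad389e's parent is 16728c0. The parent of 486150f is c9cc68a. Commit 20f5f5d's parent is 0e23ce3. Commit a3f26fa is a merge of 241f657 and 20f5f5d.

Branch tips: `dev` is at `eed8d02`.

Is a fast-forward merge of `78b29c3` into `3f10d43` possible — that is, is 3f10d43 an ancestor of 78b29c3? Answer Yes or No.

Yes

A fast-forward from 3f10d43 to 78b29c3 is possible iff 3f10d43 is an ancestor of 78b29c3.
Ancestors of 78b29c3: {0e23ce3, 16728c0, 19cfdb3, 20f5f5d, 241f657, 3f10d43, 46bdcb1, 6110f3e, 78b29c3, 8a3bf56, 9474d43, 9e253a3, 9f941a9, a3f26fa, a4242be, aad389e, ab9b684, b7fb6bc, ccfac02, dace22c}.
3f10d43 is among them, so fast-forward is possible.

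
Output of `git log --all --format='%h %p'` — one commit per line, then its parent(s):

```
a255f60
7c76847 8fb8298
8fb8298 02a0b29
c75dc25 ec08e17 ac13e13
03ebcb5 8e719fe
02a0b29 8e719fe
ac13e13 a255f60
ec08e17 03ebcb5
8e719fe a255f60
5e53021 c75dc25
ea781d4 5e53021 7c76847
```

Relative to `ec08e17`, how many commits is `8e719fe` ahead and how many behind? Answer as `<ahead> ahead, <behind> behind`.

Reachable from 8e719fe: {8e719fe, a255f60}.
Reachable from ec08e17: {03ebcb5, 8e719fe, a255f60, ec08e17}.
Only in 8e719fe's history (ahead): {} — 0.
Only in ec08e17's history (behind): {03ebcb5, ec08e17} — 2.

0 ahead, 2 behind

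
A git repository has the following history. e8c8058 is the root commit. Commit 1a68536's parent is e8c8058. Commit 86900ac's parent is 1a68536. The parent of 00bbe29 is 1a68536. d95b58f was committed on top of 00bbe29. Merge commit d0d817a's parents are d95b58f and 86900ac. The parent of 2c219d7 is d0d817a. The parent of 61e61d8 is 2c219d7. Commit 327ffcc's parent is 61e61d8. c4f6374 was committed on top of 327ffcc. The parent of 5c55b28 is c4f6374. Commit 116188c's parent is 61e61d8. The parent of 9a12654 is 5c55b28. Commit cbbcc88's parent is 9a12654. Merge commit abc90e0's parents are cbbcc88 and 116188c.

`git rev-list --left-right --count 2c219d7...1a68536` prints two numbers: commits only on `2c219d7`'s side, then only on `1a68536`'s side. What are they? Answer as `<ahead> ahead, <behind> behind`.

Reachable from 2c219d7: {00bbe29, 1a68536, 2c219d7, 86900ac, d0d817a, d95b58f, e8c8058}.
Reachable from 1a68536: {1a68536, e8c8058}.
Only in 2c219d7's history (ahead): {00bbe29, 2c219d7, 86900ac, d0d817a, d95b58f} — 5.
Only in 1a68536's history (behind): {} — 0.

5 ahead, 0 behind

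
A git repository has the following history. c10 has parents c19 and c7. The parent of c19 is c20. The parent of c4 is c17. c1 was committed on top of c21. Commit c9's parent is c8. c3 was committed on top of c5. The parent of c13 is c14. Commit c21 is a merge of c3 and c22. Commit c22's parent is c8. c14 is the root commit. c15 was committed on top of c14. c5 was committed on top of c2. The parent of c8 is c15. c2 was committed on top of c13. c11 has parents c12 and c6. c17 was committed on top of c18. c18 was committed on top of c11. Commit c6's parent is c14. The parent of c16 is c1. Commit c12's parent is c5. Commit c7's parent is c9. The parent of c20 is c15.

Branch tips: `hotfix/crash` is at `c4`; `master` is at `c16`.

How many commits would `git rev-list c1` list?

Walking parent pointers from c1: reachable set = {c1, c13, c14, c15, c2, c21, c22, c3, c5, c8}.
That is 10 commits.

10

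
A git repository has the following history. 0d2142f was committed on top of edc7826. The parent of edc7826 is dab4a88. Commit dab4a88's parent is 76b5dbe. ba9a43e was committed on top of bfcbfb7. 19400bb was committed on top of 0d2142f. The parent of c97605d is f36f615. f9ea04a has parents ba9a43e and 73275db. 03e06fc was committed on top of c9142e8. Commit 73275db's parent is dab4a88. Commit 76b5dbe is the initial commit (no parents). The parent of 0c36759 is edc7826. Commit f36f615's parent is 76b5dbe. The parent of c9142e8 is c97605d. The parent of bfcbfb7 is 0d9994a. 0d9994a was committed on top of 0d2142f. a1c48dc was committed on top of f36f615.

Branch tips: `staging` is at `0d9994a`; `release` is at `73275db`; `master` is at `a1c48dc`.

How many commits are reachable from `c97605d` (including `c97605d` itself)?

Walking parent pointers from c97605d: reachable set = {76b5dbe, c97605d, f36f615}.
That is 3 commits.

3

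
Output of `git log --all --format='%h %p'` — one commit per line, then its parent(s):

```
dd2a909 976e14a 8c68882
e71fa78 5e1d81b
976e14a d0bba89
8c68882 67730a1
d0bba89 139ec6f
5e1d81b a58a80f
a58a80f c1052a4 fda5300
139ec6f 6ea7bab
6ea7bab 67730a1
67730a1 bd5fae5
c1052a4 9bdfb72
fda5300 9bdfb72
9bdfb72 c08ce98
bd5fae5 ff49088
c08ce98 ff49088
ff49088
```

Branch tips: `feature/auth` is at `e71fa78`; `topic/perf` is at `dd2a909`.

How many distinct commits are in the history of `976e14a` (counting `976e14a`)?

Walking parent pointers from 976e14a: reachable set = {139ec6f, 67730a1, 6ea7bab, 976e14a, bd5fae5, d0bba89, ff49088}.
That is 7 commits.

7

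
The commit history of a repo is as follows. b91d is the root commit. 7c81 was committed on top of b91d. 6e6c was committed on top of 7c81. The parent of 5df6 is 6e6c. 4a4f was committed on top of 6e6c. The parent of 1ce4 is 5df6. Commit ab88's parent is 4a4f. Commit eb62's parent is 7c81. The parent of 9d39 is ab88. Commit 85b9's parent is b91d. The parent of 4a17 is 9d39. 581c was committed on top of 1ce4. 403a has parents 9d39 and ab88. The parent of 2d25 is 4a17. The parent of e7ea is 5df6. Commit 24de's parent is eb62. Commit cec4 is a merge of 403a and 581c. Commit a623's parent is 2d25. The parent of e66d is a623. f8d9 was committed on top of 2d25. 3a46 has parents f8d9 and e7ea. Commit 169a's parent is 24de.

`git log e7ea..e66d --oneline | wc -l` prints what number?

7

Reachable from e66d: {2d25, 4a17, 4a4f, 6e6c, 7c81, 9d39, a623, ab88, b91d, e66d}.
Reachable from e7ea: {5df6, 6e6c, 7c81, b91d, e7ea}.
In e66d's history but not e7ea's: {2d25, 4a17, 4a4f, 9d39, a623, ab88, e66d} — 7 commits.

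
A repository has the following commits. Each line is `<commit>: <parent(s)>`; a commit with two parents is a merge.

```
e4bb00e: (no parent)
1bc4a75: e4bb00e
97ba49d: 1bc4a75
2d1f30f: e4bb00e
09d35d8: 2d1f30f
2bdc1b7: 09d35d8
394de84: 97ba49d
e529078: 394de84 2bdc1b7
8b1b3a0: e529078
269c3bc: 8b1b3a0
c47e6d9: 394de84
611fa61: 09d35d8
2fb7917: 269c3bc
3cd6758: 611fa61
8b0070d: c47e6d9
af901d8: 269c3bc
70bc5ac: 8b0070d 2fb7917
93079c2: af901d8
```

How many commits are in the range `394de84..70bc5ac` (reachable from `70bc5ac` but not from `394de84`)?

Reachable from 70bc5ac: {09d35d8, 1bc4a75, 269c3bc, 2bdc1b7, 2d1f30f, 2fb7917, 394de84, 70bc5ac, 8b0070d, 8b1b3a0, 97ba49d, c47e6d9, e4bb00e, e529078}.
Reachable from 394de84: {1bc4a75, 394de84, 97ba49d, e4bb00e}.
In 70bc5ac's history but not 394de84's: {09d35d8, 269c3bc, 2bdc1b7, 2d1f30f, 2fb7917, 70bc5ac, 8b0070d, 8b1b3a0, c47e6d9, e529078} — 10 commits.

10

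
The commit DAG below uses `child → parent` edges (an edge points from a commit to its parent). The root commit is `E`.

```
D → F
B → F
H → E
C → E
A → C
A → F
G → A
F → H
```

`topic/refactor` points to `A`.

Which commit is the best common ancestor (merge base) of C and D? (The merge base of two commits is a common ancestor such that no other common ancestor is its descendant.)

E

Ancestors of C: {C, E}.
Ancestors of D: {D, E, F, H}.
Common ancestors: {E}.
The only common ancestor is E, so it is the merge base.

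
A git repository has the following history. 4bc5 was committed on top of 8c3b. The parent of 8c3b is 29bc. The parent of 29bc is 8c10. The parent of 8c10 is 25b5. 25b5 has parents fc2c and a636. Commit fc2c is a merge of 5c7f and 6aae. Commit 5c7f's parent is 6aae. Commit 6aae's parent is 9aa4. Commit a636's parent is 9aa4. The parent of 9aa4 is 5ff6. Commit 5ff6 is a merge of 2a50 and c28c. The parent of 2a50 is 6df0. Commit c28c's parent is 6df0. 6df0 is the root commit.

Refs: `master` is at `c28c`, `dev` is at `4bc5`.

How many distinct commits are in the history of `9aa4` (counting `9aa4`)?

Walking parent pointers from 9aa4: reachable set = {2a50, 5ff6, 6df0, 9aa4, c28c}.
That is 5 commits.

5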